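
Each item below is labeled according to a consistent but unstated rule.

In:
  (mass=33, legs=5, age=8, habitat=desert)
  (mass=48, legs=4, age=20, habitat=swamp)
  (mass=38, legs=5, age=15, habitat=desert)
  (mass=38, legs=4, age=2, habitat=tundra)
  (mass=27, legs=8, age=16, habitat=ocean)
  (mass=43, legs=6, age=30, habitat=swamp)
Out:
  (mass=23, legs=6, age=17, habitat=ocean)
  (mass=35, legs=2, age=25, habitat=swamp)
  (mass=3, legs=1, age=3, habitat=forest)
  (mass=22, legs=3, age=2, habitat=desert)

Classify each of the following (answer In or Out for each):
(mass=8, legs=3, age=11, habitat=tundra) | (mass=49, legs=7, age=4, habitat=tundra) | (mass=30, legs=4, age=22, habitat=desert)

Out, In, In

The distinguishing property — legs ≥ 3 AND mass ≥ 27 — holds for all the 'In' cases and none of the 'Out' cases.
(mass=8, legs=3, age=11, habitat=tundra): legs = 3, mass = 8 — does not satisfy this, so Out.
(mass=49, legs=7, age=4, habitat=tundra): legs = 7, mass = 49 — has this property, so In.
(mass=30, legs=4, age=22, habitat=desert): legs = 4, mass = 30 — has this property, so In.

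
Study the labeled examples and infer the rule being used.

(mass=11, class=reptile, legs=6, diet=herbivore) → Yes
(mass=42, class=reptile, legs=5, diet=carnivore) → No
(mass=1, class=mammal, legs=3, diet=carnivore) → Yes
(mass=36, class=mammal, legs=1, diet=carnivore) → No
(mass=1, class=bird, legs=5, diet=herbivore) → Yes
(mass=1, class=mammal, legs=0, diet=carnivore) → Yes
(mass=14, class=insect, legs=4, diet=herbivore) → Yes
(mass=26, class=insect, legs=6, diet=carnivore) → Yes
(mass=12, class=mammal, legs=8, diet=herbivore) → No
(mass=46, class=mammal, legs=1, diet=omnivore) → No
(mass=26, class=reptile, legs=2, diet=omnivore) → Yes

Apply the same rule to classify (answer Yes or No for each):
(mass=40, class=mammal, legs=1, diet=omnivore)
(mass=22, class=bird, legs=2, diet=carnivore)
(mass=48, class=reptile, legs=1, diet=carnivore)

No, Yes, No

One predicate separates the groups cleanly: mass ≤ 26 AND legs ≤ 6.
(mass=40, class=mammal, legs=1, diet=omnivore): mass = 40, legs = 1, does not fit → No. (mass=22, class=bird, legs=2, diet=carnivore): mass = 22, legs = 2, matches → Yes. (mass=48, class=reptile, legs=1, diet=carnivore): mass = 48, legs = 1, does not fit → No.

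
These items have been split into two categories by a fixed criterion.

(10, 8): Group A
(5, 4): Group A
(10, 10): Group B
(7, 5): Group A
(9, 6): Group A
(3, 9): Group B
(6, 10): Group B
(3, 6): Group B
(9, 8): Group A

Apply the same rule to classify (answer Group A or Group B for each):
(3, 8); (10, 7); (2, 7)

Group B, Group A, Group B

Comparing the two groups points to one rule — first > second.
(3, 8) — 3 < 8, hence Group B.
(10, 7) — 10 > 7, hence Group A.
(2, 7) — 2 < 7, hence Group B.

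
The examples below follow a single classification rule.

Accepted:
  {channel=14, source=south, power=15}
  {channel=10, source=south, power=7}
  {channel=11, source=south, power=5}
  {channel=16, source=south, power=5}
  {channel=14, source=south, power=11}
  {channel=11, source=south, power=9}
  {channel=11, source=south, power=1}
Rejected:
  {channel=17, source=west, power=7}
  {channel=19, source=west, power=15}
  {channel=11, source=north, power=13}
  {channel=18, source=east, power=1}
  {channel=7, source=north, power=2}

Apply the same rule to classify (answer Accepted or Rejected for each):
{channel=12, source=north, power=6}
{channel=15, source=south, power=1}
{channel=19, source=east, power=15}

Rejected, Accepted, Rejected

Every 'Accepted' example satisfies: source is south. None of the 'Rejected' examples do.
{channel=12, source=north, power=6} → source is north → Rejected. {channel=15, source=south, power=1} → source is south → Accepted. {channel=19, source=east, power=15} → source is east → Rejected.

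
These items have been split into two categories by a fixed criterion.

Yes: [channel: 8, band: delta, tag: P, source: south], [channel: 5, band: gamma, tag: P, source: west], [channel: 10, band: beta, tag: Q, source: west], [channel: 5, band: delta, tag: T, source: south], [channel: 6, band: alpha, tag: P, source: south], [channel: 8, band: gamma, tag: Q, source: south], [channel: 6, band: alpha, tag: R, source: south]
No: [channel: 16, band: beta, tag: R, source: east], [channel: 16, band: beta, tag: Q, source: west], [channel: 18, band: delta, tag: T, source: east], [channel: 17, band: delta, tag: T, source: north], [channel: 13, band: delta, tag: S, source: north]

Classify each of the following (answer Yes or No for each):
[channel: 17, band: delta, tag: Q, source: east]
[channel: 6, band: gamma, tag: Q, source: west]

Every 'Yes' example satisfies: channel ≤ 10. None of the 'No' examples do.
[channel: 17, band: delta, tag: Q, source: east] — channel = 17, hence No.
[channel: 6, band: gamma, tag: Q, source: west] — channel = 6, hence Yes.

No, Yes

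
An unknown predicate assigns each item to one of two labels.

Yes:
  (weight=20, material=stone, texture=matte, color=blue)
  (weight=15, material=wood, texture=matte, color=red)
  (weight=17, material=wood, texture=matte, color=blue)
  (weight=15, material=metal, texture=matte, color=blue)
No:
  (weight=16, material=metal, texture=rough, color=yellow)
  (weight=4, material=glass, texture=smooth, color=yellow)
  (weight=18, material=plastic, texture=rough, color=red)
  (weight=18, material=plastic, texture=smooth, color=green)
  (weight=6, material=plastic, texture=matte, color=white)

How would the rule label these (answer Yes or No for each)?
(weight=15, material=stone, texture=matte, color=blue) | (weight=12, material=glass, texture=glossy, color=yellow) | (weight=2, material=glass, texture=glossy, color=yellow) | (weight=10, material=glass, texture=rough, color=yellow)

Yes, No, No, No

All 'Yes' examples share one property — texture is matte AND weight ≥ 15 — and every 'No' example lacks it.
Yes: (weight=15, material=stone, texture=matte, color=blue), since texture is matte, weight = 15.
No: (weight=12, material=glass, texture=glossy, color=yellow), since texture is glossy, weight = 12.
No: (weight=2, material=glass, texture=glossy, color=yellow), since texture is glossy, weight = 2.
No: (weight=10, material=glass, texture=rough, color=yellow), since texture is rough, weight = 10.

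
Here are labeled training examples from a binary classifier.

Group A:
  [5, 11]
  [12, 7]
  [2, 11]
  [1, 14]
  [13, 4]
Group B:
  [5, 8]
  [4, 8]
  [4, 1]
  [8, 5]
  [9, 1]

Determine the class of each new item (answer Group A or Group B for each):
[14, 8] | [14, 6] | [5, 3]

Group A, Group A, Group B

The rule appears to be: max ≥ 11.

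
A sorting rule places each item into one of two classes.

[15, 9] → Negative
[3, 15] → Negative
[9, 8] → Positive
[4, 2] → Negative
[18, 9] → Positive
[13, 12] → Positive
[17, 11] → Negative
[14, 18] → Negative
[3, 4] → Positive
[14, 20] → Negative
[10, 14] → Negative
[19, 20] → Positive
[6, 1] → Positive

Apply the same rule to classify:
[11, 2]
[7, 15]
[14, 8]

Comparing the two groups points to one rule — sum is odd.
Positive: [11, 2], since 11+2 = 13. Negative: [7, 15], since 7+15 = 22. Negative: [14, 8], since 14+8 = 22.

Positive, Negative, Negative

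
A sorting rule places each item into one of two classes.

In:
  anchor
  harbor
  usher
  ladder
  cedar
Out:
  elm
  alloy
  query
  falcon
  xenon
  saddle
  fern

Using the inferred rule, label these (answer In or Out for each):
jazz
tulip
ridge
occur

The distinguishing property — ends with 'r' — holds for all the 'In' cases and none of the 'Out' cases.
jazz: ends with 'z' — does not fit, so Out. tulip: ends with 'p' — does not fit, so Out. ridge: ends with 'e' — does not fit, so Out. occur: ends with 'r' — checks out, so In.

Out, Out, Out, In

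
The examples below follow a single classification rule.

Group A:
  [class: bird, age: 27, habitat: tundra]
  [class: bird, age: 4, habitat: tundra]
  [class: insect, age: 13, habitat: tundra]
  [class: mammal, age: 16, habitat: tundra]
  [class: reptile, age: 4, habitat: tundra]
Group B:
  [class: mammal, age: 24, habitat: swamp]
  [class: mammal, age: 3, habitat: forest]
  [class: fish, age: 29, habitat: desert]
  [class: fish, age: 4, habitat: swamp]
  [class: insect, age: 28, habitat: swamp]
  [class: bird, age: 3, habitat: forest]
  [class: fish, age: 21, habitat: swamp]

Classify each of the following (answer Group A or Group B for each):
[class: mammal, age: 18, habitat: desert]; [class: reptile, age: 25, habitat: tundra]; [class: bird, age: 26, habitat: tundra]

Group B, Group A, Group A

The pattern is that an item is 'Group A' exactly when: habitat is tundra.
[class: mammal, age: 18, habitat: desert]: habitat is desert — doesn't qualify, so Group B. [class: reptile, age: 25, habitat: tundra]: habitat is tundra — has this property, so Group A. [class: bird, age: 26, habitat: tundra]: habitat is tundra — has this property, so Group A.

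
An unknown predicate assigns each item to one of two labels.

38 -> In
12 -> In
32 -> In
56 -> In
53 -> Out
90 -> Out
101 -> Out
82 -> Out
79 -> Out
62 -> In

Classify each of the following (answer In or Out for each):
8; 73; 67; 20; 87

The rule appears to be: even AND at most 62.
8: 8 is even, 8 ≤ 62, has this property → In. 73: 73 is odd, 73 > 62, doesn't qualify → Out. 67: 67 is odd, 67 > 62, doesn't qualify → Out. 20: 20 is even, 20 ≤ 62, has this property → In. 87: 87 is odd, 87 > 62, doesn't qualify → Out.

In, Out, Out, In, Out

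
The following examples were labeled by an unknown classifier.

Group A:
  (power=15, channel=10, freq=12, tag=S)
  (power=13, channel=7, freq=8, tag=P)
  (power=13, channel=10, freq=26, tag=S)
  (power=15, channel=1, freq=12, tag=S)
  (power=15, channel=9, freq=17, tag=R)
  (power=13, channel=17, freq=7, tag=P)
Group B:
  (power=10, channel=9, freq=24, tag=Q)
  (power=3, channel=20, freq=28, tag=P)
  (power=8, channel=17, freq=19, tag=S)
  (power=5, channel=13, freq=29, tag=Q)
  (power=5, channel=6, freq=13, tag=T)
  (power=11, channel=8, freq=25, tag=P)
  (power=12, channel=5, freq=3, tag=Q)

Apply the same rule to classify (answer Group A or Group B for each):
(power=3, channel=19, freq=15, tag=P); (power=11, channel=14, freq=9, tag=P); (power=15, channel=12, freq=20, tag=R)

Every 'Group A' example satisfies: power ≥ 13. None of the 'Group B' examples do.

Group B, Group B, Group A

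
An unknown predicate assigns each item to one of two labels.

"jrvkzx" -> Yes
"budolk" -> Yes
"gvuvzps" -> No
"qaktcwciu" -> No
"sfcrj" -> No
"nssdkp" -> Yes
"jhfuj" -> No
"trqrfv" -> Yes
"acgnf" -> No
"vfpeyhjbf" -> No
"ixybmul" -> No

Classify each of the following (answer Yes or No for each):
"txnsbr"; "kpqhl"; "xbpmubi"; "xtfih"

Yes, No, No, No

The classifier is using: even length.
"txnsbr": Yes (length 6).
"kpqhl": No (length 5).
"xbpmubi": No (length 7).
"xtfih": No (length 5).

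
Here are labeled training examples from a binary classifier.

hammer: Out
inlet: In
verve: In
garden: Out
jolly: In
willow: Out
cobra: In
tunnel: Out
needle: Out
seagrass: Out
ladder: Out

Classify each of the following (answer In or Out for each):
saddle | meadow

Out, Out

One predicate separates the groups cleanly: odd length.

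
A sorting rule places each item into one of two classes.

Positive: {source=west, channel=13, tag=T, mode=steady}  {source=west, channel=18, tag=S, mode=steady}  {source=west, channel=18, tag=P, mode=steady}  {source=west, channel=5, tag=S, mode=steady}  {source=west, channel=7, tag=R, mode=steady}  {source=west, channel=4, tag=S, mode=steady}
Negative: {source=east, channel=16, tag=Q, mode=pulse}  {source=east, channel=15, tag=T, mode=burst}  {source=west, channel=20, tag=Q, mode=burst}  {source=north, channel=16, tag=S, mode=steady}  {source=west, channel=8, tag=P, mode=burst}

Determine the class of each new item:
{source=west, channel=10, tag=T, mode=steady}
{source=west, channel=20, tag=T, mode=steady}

Positive, Positive

The simplest hypothesis consistent with all the labels is: source is west AND mode is steady.
{source=west, channel=10, tag=T, mode=steady}: source is west, mode is steady, meets the rule → Positive. {source=west, channel=20, tag=T, mode=steady}: source is west, mode is steady, meets the rule → Positive.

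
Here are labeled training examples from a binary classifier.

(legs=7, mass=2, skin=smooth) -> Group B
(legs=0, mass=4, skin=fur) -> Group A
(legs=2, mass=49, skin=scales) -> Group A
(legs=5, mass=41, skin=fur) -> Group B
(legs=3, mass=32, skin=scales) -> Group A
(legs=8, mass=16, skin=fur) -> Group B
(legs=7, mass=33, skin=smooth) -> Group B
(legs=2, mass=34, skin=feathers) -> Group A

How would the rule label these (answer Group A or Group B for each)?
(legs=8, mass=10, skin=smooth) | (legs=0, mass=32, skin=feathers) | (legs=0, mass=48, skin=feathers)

Group B, Group A, Group A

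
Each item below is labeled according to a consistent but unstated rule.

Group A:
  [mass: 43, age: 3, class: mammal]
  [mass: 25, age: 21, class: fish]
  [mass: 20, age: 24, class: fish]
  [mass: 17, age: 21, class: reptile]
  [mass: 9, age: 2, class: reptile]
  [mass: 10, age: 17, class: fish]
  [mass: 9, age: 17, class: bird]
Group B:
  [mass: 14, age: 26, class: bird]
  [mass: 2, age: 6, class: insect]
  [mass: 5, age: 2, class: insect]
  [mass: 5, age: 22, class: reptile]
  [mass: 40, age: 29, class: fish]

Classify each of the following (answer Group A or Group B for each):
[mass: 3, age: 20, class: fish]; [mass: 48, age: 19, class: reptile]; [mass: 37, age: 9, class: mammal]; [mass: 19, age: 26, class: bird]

'Group A' ⟺ age ≤ 24 AND mass ≥ 9.
[mass: 3, age: 20, class: fish] — age = 20, mass = 3, hence Group B.
[mass: 48, age: 19, class: reptile] — age = 19, mass = 48, hence Group A.
[mass: 37, age: 9, class: mammal] — age = 9, mass = 37, hence Group A.
[mass: 19, age: 26, class: bird] — age = 26, mass = 19, hence Group B.

Group B, Group A, Group A, Group B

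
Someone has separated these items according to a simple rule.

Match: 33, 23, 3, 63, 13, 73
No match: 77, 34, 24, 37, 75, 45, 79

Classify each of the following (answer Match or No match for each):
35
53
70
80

A rule that fits every label: ends in digit 3 — true of each 'Match' example, false of each 'No match' one.
35: No match (last digit 5).
53: Match (last digit 3).
70: No match (last digit 0).
80: No match (last digit 0).

No match, Match, No match, No match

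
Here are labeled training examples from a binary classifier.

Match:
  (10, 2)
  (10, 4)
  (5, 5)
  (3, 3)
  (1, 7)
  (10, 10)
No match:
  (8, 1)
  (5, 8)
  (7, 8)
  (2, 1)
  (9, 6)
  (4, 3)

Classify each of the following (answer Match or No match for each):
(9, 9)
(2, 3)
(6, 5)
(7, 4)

Comparing the two groups points to one rule — sum is even.
(9, 9) → 9+9 = 18 → Match.
(2, 3) → 2+3 = 5 → No match.
(6, 5) → 6+5 = 11 → No match.
(7, 4) → 7+4 = 11 → No match.

Match, No match, No match, No match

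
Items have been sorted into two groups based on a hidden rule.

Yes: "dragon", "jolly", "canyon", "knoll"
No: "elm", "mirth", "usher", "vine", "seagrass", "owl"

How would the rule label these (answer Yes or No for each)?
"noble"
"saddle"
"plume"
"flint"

Yes, No, No, No

A rule that fits every label: length ≥ 4 AND contains 'o' — true of each 'Yes' example, false of each 'No' one.
"noble" → length 5, has 'o' → Yes. "saddle" → length 6, no 'o' → No. "plume" → length 5, no 'o' → No. "flint" → length 5, no 'o' → No.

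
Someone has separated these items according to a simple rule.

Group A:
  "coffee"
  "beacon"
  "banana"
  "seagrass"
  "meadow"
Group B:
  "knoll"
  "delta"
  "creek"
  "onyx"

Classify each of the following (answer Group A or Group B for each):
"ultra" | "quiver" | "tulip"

Group B, Group A, Group B

The rule appears to be: length ≥ 6.
Group B: "ultra", since length 5.
Group A: "quiver", since length 6.
Group B: "tulip", since length 5.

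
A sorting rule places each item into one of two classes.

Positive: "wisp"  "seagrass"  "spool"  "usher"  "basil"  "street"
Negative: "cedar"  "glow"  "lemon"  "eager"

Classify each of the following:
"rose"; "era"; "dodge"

Positive, Negative, Negative

The common property of the 'Positive' items is: contains 's'. No 'Negative' item has it.
"rose" → has 's' → Positive. "era" → no 's' → Negative. "dodge" → no 's' → Negative.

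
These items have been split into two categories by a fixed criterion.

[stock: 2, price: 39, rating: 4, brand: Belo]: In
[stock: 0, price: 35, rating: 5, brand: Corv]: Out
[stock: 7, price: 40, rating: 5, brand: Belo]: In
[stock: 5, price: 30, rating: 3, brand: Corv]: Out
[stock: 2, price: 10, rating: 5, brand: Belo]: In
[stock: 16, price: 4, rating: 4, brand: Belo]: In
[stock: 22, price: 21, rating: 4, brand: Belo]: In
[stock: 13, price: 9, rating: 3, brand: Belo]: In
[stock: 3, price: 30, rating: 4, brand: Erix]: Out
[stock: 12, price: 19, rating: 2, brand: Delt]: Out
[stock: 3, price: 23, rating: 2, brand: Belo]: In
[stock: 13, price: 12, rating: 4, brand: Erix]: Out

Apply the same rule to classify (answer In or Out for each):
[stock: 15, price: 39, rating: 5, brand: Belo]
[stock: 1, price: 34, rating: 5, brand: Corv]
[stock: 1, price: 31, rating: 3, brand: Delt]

The classifier is using: brand is Belo.

In, Out, Out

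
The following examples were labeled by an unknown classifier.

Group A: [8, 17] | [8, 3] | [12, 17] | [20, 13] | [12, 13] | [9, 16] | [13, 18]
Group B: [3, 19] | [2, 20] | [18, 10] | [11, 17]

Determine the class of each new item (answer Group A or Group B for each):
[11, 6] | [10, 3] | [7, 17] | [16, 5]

Group A, Group A, Group B, Group A

A rule that fits every label: sum is odd — true of each 'Group A' example, false of each 'Group B' one.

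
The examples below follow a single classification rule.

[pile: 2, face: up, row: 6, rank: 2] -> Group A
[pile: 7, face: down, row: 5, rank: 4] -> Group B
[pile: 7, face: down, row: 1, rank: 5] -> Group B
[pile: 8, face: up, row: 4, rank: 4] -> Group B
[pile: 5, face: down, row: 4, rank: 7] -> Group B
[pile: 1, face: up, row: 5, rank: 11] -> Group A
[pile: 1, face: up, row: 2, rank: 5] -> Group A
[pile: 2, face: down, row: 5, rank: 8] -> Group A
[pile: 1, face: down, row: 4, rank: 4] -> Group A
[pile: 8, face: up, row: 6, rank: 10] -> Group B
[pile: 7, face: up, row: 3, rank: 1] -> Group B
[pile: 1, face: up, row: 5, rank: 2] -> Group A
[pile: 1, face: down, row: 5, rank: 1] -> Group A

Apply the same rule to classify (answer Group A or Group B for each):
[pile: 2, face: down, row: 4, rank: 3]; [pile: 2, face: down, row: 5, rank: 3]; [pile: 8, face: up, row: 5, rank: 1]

Group A, Group A, Group B

The classifier is using: pile ≤ 2.
[pile: 2, face: down, row: 4, rank: 3]: pile = 2, qualifies → Group A. [pile: 2, face: down, row: 5, rank: 3]: pile = 2, qualifies → Group A. [pile: 8, face: up, row: 5, rank: 1]: pile = 8, fails this test → Group B.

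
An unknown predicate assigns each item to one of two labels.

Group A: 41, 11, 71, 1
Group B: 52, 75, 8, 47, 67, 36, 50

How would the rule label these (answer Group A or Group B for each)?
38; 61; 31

Group B, Group A, Group A

'Group A' ⟺ ends in digit 1.
38 → last digit 8 → Group B.
61 → last digit 1 → Group A.
31 → last digit 1 → Group A.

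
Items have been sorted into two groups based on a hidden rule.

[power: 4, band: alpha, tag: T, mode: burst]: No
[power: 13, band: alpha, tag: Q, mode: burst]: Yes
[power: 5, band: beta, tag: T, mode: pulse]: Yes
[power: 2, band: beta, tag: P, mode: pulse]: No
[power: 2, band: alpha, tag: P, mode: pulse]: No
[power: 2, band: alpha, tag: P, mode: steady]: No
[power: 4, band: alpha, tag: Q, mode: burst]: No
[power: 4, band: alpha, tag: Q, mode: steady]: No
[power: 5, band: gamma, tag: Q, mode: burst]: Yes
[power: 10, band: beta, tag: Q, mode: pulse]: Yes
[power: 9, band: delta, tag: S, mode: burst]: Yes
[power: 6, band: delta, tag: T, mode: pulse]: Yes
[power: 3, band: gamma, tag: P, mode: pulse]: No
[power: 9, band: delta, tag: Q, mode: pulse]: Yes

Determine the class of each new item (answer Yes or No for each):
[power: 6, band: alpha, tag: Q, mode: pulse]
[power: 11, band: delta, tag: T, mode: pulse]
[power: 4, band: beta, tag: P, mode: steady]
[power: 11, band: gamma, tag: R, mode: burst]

Yes, Yes, No, Yes

Every 'Yes' example satisfies: power ≥ 5. None of the 'No' examples do.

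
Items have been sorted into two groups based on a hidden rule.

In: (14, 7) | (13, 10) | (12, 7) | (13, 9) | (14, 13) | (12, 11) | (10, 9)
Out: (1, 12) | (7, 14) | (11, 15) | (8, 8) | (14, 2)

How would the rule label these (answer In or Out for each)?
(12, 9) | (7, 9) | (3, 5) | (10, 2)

In, Out, Out, Out

The simplest hypothesis consistent with all the labels is: first > second AND sum ≥ 19.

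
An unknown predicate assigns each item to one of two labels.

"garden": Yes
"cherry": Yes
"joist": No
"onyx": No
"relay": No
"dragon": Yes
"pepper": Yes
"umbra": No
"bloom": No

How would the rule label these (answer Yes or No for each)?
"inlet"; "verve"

No, No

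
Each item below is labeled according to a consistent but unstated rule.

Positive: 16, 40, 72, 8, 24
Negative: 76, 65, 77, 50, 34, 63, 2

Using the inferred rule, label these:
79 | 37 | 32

Looking at the examples, the only property every 'Positive' case has and every 'Negative' case lacks is: multiple of 8.
79 → 79 = 8·9 + 7 → Negative.
37 → 37 = 8·4 + 5 → Negative.
32 → 32 = 8·4 → Positive.

Negative, Negative, Positive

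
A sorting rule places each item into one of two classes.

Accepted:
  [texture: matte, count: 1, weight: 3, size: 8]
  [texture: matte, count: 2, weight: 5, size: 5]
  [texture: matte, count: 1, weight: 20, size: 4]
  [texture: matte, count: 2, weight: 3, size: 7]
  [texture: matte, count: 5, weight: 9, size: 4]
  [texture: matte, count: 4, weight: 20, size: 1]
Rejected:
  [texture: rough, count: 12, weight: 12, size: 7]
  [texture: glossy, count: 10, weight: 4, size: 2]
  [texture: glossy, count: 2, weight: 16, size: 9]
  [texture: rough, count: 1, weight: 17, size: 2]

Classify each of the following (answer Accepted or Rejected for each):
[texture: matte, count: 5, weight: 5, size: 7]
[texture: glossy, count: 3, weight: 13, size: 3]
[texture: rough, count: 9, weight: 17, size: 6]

Accepted, Rejected, Rejected

The rule appears to be: texture is matte.
[texture: matte, count: 5, weight: 5, size: 7]: texture is matte, checks out → Accepted.
[texture: glossy, count: 3, weight: 13, size: 3]: texture is glossy, lacks this property → Rejected.
[texture: rough, count: 9, weight: 17, size: 6]: texture is rough, lacks this property → Rejected.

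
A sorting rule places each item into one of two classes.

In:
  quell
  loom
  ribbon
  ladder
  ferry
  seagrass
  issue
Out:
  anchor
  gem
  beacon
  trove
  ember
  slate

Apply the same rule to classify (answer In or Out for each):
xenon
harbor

Every 'In' example satisfies: has a double letter. None of the 'Out' examples do.
xenon: no doubled letter — does not pass, so Out. harbor: no doubled letter — does not pass, so Out.

Out, Out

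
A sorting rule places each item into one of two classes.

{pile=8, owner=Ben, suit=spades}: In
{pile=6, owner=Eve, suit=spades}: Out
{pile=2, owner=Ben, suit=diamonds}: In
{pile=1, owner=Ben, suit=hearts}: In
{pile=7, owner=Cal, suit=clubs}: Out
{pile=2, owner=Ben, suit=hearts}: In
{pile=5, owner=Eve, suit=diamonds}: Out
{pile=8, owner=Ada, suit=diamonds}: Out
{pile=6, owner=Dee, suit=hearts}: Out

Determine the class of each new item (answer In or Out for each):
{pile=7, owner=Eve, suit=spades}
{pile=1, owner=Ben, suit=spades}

The distinguishing property — owner is Ben — holds for all the 'In' cases and none of the 'Out' cases.

Out, In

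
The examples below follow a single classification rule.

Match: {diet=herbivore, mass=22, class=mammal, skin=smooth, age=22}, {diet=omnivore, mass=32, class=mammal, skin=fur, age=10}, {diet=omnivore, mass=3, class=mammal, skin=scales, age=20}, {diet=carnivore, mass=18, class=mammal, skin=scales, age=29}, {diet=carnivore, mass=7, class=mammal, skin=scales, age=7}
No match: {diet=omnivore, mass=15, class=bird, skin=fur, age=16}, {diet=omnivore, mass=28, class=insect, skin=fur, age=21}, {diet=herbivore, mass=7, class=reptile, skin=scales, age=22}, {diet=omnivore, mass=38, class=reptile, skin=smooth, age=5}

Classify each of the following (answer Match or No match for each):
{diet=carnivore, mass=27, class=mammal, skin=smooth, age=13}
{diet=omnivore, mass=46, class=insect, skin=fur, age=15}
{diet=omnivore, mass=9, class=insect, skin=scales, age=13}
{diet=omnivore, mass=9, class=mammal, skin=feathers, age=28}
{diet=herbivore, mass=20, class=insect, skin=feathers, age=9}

Match, No match, No match, Match, No match

The simplest hypothesis consistent with all the labels is: class is mammal.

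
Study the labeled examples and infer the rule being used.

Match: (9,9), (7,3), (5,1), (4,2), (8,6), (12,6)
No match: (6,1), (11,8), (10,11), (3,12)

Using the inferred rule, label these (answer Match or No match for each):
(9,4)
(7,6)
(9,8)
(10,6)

No match, No match, No match, Match

'Match' ⟺ sum is even.
(9,4): 9+4 = 13, does not fit → No match.
(7,6): 7+6 = 13, does not fit → No match.
(9,8): 9+8 = 17, does not fit → No match.
(10,6): 10+6 = 16, satisfies this → Match.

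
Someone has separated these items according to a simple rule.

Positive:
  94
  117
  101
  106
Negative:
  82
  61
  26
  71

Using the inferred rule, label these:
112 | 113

The rule appears to be: at least 94.
112: 112 ≥ 94 — fits, so Positive.
113: 113 ≥ 94 — fits, so Positive.

Positive, Positive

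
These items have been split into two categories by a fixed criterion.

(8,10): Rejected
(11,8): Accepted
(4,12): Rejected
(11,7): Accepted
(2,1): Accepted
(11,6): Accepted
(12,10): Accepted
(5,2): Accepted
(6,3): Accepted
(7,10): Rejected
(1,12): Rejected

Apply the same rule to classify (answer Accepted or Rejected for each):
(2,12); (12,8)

Rejected, Accepted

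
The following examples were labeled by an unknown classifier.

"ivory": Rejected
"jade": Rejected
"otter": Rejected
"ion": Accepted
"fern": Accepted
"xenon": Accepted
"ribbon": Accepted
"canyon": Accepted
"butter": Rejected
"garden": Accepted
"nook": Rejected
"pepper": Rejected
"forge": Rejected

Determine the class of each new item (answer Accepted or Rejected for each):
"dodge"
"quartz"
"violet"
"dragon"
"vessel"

Rejected, Rejected, Rejected, Accepted, Rejected

All 'Accepted' examples share one property — ends with 'n' — and every 'Rejected' example lacks it.
"dodge": ends with 'e', does not fit → Rejected.
"quartz": ends with 'z', does not fit → Rejected.
"violet": ends with 't', does not fit → Rejected.
"dragon": ends with 'n', satisfies this → Accepted.
"vessel": ends with 'l', does not fit → Rejected.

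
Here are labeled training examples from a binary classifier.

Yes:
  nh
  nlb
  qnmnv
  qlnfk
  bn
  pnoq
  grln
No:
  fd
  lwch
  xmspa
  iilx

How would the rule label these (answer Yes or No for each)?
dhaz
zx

No, No

'Yes' ⟺ contains 'n'.
dhaz: no 'n', doesn't qualify → No.
zx: no 'n', doesn't qualify → No.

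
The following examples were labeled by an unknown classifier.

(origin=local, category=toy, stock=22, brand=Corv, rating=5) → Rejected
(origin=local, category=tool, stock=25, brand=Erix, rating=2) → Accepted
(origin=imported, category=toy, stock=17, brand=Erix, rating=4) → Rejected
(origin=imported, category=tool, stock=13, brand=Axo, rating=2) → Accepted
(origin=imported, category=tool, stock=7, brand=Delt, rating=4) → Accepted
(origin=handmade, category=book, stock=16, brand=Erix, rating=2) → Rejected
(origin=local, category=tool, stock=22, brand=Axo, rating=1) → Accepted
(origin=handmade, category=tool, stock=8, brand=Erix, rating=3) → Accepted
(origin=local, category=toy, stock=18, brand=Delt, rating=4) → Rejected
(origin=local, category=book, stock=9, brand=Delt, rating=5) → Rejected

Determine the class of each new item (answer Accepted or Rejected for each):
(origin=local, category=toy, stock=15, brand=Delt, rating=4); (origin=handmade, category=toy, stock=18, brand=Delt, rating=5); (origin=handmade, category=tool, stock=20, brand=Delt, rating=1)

Rejected, Rejected, Accepted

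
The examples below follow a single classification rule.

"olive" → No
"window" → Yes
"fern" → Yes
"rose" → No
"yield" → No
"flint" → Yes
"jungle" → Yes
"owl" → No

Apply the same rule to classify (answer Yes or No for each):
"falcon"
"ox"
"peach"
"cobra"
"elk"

Yes, No, No, No, No

Looking at the examples, the only property every 'Yes' case has and every 'No' case lacks is: contains 'n'.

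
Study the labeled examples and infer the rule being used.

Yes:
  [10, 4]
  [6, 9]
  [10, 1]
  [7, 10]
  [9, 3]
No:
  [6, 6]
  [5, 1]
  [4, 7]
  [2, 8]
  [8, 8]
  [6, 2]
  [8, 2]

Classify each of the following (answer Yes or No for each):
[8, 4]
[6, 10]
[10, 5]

'Yes' ⟺ max ≥ 9.
[8, 4]: max 8 — does not fit, so No. [6, 10]: max 10 — qualifies, so Yes. [10, 5]: max 10 — qualifies, so Yes.

No, Yes, Yes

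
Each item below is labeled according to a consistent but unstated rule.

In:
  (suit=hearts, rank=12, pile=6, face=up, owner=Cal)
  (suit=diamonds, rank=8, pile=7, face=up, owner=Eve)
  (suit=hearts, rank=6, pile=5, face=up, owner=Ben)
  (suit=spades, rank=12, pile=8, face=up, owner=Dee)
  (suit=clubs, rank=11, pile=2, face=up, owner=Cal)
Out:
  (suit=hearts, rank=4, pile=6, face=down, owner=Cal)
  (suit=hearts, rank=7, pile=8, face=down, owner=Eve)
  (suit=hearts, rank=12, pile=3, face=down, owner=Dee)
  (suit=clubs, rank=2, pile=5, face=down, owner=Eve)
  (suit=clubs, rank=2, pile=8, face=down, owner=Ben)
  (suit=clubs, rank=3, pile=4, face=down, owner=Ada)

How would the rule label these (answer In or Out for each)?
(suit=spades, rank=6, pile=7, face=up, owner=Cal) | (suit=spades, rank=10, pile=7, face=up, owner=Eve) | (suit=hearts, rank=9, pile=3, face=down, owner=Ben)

A rule that fits every label: face is up — true of each 'In' example, false of each 'Out' one.
(suit=spades, rank=6, pile=7, face=up, owner=Cal): face is up, meets the rule → In.
(suit=spades, rank=10, pile=7, face=up, owner=Eve): face is up, meets the rule → In.
(suit=hearts, rank=9, pile=3, face=down, owner=Ben): face is down, fails the rule → Out.

In, In, Out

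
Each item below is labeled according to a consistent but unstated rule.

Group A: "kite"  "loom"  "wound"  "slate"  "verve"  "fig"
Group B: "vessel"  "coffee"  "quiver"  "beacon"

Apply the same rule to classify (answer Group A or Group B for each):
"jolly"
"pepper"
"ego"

Group A, Group B, Group A

The common property of the 'Group A' items is: length ≤ 5. No 'Group B' item has it.
"jolly" — length 5, hence Group A. "pepper" — length 6, hence Group B. "ego" — length 3, hence Group A.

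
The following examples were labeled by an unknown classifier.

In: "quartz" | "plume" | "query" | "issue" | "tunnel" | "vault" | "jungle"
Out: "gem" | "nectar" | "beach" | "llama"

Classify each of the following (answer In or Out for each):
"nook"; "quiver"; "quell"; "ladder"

Out, In, In, Out

The simplest hypothesis consistent with all the labels is: contains 'u'.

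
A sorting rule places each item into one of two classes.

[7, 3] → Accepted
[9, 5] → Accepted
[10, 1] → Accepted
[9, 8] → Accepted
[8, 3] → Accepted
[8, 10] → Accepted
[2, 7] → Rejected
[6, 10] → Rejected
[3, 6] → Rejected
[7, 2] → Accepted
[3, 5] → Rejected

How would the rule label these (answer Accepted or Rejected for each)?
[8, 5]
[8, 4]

Accepted, Accepted

Every 'Accepted' example satisfies: first ≥ 7. None of the 'Rejected' examples do.
[8, 5]: Accepted (first 8).
[8, 4]: Accepted (first 8).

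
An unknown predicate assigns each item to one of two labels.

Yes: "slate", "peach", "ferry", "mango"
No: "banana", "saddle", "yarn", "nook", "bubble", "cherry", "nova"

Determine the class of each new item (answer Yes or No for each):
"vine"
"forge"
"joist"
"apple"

No, Yes, Yes, Yes

A rule that fits every label: odd length — true of each 'Yes' example, false of each 'No' one.
"vine": length 4 — doesn't qualify, so No. "forge": length 5 — satisfies this, so Yes. "joist": length 5 — satisfies this, so Yes. "apple": length 5 — satisfies this, so Yes.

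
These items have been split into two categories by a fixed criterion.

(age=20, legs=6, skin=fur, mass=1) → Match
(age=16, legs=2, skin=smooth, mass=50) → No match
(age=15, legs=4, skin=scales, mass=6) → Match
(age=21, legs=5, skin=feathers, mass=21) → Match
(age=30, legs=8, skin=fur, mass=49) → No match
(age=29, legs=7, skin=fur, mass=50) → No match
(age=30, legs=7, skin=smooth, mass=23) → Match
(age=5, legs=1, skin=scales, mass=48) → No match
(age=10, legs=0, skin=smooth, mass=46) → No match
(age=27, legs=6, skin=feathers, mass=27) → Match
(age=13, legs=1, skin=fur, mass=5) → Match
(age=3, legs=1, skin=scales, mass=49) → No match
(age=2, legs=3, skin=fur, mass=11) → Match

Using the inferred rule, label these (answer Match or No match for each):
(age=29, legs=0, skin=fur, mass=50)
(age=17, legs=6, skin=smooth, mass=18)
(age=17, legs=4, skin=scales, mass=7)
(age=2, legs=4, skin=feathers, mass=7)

No match, Match, Match, Match

All 'Match' examples share one property — mass ≤ 27 — and every 'No match' example lacks it.
(age=29, legs=0, skin=fur, mass=50): mass = 50 — doesn't match, so No match.
(age=17, legs=6, skin=smooth, mass=18): mass = 18 — meets the rule, so Match.
(age=17, legs=4, skin=scales, mass=7): mass = 7 — meets the rule, so Match.
(age=2, legs=4, skin=feathers, mass=7): mass = 7 — meets the rule, so Match.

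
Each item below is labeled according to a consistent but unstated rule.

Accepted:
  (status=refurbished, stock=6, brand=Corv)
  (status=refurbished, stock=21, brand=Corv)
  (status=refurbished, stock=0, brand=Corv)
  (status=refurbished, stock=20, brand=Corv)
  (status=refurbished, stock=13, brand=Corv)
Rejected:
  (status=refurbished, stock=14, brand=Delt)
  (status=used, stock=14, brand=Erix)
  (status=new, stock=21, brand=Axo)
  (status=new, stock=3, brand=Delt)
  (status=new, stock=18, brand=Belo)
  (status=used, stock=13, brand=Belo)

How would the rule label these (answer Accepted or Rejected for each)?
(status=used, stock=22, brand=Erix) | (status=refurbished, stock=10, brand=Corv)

Rejected, Accepted

The distinguishing property — brand is Corv — holds for all the 'Accepted' cases and none of the 'Rejected' cases.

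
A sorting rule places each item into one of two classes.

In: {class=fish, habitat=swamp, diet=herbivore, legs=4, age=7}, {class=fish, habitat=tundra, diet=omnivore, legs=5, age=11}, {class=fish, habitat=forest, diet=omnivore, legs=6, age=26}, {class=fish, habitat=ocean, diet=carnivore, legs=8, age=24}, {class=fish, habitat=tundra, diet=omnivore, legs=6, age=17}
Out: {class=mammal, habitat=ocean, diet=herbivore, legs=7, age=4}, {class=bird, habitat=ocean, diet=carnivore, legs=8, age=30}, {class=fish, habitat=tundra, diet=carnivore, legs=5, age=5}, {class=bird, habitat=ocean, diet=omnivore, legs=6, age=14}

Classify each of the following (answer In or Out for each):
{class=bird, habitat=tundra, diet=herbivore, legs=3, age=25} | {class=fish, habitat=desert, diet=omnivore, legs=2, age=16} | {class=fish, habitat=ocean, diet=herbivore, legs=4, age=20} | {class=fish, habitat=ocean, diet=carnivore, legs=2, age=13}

'In' ⟺ class is fish AND age ≥ 7.
{class=bird, habitat=tundra, diet=herbivore, legs=3, age=25}: Out (class is bird, age = 25).
{class=fish, habitat=desert, diet=omnivore, legs=2, age=16}: In (class is fish, age = 16).
{class=fish, habitat=ocean, diet=herbivore, legs=4, age=20}: In (class is fish, age = 20).
{class=fish, habitat=ocean, diet=carnivore, legs=2, age=13}: In (class is fish, age = 13).

Out, In, In, In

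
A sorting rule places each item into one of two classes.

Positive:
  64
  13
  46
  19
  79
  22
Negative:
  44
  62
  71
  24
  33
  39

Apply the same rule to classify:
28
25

Positive, Positive

One predicate separates the groups cleanly: ≡ 1 (mod 3).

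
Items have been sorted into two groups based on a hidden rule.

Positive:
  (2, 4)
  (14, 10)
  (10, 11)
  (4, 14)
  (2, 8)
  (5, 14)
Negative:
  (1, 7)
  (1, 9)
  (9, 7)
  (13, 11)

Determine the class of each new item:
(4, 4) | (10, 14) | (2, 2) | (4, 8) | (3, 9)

Positive, Positive, Positive, Positive, Negative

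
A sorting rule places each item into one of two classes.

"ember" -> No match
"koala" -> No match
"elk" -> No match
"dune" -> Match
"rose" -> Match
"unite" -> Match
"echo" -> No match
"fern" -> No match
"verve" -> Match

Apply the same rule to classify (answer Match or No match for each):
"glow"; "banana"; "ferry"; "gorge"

No match, No match, No match, Match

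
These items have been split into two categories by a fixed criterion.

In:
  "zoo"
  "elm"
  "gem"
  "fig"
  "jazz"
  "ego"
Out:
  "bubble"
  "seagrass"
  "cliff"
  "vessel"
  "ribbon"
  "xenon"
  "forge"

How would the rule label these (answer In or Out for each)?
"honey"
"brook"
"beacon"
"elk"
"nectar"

'In' ⟺ length ≤ 4.
"honey" → length 5 → Out. "brook" → length 5 → Out. "beacon" → length 6 → Out. "elk" → length 3 → In. "nectar" → length 6 → Out.

Out, Out, Out, In, Out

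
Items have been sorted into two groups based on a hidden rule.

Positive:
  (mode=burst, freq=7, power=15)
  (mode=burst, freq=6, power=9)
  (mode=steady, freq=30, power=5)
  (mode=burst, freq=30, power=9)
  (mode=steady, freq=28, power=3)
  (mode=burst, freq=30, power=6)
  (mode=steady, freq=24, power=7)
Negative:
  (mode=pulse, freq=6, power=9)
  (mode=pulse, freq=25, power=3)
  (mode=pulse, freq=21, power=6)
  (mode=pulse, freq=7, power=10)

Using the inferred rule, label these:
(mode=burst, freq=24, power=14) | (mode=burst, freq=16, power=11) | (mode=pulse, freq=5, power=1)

Positive, Positive, Negative

The simplest hypothesis consistent with all the labels is: mode is not pulse.
Positive: (mode=burst, freq=24, power=14), since mode is burst.
Positive: (mode=burst, freq=16, power=11), since mode is burst.
Negative: (mode=pulse, freq=5, power=1), since mode is pulse.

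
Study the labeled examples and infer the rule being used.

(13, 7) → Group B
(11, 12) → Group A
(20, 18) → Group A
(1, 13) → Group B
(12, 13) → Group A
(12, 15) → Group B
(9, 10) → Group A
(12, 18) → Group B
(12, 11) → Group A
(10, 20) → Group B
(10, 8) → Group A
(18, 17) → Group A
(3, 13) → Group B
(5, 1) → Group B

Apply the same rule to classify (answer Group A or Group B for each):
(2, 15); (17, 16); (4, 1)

The simplest hypothesis consistent with all the labels is: |first − second| ≤ 2.
(2, 15): Group B (|2−15| = 13). (17, 16): Group A (|17−16| = 1). (4, 1): Group B (|4−1| = 3).

Group B, Group A, Group B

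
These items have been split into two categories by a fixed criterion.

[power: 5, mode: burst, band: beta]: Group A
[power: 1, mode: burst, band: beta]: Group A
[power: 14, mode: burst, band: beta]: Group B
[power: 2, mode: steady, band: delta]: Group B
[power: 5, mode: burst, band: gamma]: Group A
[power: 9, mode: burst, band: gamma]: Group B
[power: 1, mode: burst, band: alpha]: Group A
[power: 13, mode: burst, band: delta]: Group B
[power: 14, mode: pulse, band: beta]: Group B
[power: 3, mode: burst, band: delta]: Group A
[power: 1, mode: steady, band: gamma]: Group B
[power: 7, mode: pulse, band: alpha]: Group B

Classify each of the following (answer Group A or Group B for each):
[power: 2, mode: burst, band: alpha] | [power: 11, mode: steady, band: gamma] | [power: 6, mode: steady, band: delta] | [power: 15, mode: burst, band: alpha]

Group A, Group B, Group B, Group B

The distinguishing property — mode is burst AND power ≤ 5 — holds for all the 'Group A' cases and none of the 'Group B' cases.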